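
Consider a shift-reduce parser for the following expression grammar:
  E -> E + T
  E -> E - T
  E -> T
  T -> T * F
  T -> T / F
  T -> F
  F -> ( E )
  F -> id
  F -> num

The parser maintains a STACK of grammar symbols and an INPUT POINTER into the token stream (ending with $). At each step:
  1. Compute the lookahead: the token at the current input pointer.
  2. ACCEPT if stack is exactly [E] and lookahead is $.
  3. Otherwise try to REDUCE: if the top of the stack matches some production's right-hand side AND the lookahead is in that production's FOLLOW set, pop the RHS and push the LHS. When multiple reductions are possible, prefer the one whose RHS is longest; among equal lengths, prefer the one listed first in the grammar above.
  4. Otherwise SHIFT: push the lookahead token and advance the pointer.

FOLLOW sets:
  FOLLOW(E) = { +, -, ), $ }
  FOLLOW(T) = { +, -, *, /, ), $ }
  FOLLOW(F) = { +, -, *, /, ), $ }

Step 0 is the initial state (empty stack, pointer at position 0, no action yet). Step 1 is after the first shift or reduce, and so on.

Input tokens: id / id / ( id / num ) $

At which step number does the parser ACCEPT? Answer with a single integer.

Step 1: shift id. Stack=[id] ptr=1 lookahead=/ remaining=[/ id / ( id / num ) $]
Step 2: reduce F->id. Stack=[F] ptr=1 lookahead=/ remaining=[/ id / ( id / num ) $]
Step 3: reduce T->F. Stack=[T] ptr=1 lookahead=/ remaining=[/ id / ( id / num ) $]
Step 4: shift /. Stack=[T /] ptr=2 lookahead=id remaining=[id / ( id / num ) $]
Step 5: shift id. Stack=[T / id] ptr=3 lookahead=/ remaining=[/ ( id / num ) $]
Step 6: reduce F->id. Stack=[T / F] ptr=3 lookahead=/ remaining=[/ ( id / num ) $]
Step 7: reduce T->T / F. Stack=[T] ptr=3 lookahead=/ remaining=[/ ( id / num ) $]
Step 8: shift /. Stack=[T /] ptr=4 lookahead=( remaining=[( id / num ) $]
Step 9: shift (. Stack=[T / (] ptr=5 lookahead=id remaining=[id / num ) $]
Step 10: shift id. Stack=[T / ( id] ptr=6 lookahead=/ remaining=[/ num ) $]
Step 11: reduce F->id. Stack=[T / ( F] ptr=6 lookahead=/ remaining=[/ num ) $]
Step 12: reduce T->F. Stack=[T / ( T] ptr=6 lookahead=/ remaining=[/ num ) $]
Step 13: shift /. Stack=[T / ( T /] ptr=7 lookahead=num remaining=[num ) $]
Step 14: shift num. Stack=[T / ( T / num] ptr=8 lookahead=) remaining=[) $]
Step 15: reduce F->num. Stack=[T / ( T / F] ptr=8 lookahead=) remaining=[) $]
Step 16: reduce T->T / F. Stack=[T / ( T] ptr=8 lookahead=) remaining=[) $]
Step 17: reduce E->T. Stack=[T / ( E] ptr=8 lookahead=) remaining=[) $]
Step 18: shift ). Stack=[T / ( E )] ptr=9 lookahead=$ remaining=[$]
Step 19: reduce F->( E ). Stack=[T / F] ptr=9 lookahead=$ remaining=[$]
Step 20: reduce T->T / F. Stack=[T] ptr=9 lookahead=$ remaining=[$]
Step 21: reduce E->T. Stack=[E] ptr=9 lookahead=$ remaining=[$]
Step 22: accept. Stack=[E] ptr=9 lookahead=$ remaining=[$]

Answer: 22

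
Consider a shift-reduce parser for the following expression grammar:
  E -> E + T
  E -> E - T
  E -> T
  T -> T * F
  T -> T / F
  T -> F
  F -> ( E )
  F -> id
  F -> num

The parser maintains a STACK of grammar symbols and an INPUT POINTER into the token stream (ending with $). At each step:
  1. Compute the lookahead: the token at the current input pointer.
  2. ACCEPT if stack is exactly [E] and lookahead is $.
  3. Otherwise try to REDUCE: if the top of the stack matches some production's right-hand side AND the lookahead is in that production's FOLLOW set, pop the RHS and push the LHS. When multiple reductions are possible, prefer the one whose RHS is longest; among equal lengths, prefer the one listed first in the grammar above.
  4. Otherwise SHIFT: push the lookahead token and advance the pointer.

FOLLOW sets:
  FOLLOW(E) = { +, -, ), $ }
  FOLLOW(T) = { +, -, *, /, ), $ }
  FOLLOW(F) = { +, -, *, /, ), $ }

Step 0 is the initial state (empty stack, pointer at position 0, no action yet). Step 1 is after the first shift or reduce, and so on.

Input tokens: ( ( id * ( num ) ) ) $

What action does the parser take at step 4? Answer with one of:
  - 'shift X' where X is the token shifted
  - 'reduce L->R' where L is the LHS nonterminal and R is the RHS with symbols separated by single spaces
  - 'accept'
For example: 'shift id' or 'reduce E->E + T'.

Answer: reduce F->id

Derivation:
Step 1: shift (. Stack=[(] ptr=1 lookahead=( remaining=[( id * ( num ) ) ) $]
Step 2: shift (. Stack=[( (] ptr=2 lookahead=id remaining=[id * ( num ) ) ) $]
Step 3: shift id. Stack=[( ( id] ptr=3 lookahead=* remaining=[* ( num ) ) ) $]
Step 4: reduce F->id. Stack=[( ( F] ptr=3 lookahead=* remaining=[* ( num ) ) ) $]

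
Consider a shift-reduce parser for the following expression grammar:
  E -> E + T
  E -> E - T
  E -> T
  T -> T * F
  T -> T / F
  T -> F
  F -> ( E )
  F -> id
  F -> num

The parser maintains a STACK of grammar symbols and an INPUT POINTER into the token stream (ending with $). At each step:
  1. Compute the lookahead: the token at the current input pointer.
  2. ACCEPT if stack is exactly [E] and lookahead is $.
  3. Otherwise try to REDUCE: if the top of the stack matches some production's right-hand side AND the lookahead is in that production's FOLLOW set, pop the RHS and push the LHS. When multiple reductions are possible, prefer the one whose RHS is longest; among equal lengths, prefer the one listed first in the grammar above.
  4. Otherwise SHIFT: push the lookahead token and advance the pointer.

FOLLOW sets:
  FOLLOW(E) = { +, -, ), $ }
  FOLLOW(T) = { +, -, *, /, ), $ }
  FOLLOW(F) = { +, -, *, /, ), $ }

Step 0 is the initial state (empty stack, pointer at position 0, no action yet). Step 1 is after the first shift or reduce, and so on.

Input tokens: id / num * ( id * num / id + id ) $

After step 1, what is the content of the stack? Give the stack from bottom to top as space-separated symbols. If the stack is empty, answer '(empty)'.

Answer: id

Derivation:
Step 1: shift id. Stack=[id] ptr=1 lookahead=/ remaining=[/ num * ( id * num / id + id ) $]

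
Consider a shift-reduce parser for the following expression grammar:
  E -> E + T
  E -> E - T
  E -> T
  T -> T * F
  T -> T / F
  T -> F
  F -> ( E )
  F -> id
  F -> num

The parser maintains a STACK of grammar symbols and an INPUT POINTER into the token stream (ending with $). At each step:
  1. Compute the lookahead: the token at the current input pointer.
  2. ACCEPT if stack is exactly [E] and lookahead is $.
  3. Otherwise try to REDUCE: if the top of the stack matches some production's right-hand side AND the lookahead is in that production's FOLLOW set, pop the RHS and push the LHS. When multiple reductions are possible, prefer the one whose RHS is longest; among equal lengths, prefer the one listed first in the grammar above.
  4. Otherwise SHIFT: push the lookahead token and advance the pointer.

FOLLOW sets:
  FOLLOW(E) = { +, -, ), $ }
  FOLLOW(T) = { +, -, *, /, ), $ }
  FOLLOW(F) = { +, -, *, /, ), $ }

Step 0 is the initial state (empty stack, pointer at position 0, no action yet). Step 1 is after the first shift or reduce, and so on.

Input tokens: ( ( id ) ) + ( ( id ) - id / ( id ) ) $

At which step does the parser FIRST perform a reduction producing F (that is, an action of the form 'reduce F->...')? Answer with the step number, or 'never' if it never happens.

Answer: 4

Derivation:
Step 1: shift (. Stack=[(] ptr=1 lookahead=( remaining=[( id ) ) + ( ( id ) - id / ( id ) ) $]
Step 2: shift (. Stack=[( (] ptr=2 lookahead=id remaining=[id ) ) + ( ( id ) - id / ( id ) ) $]
Step 3: shift id. Stack=[( ( id] ptr=3 lookahead=) remaining=[) ) + ( ( id ) - id / ( id ) ) $]
Step 4: reduce F->id. Stack=[( ( F] ptr=3 lookahead=) remaining=[) ) + ( ( id ) - id / ( id ) ) $]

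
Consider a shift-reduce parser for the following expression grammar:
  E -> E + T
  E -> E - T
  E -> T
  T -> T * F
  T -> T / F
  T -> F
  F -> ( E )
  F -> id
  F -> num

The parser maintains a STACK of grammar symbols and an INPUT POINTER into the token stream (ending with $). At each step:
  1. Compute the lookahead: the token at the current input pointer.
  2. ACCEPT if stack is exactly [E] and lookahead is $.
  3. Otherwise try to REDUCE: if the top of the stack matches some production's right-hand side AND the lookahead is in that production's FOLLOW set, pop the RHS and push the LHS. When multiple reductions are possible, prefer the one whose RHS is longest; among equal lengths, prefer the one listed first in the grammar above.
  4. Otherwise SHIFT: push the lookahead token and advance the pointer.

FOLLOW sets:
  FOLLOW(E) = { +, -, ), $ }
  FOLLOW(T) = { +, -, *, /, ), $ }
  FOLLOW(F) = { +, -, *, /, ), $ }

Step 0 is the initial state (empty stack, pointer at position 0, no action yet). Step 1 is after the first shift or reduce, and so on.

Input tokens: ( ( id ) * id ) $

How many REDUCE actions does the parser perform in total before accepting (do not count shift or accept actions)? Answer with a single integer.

Answer: 11

Derivation:
Step 1: shift (. Stack=[(] ptr=1 lookahead=( remaining=[( id ) * id ) $]
Step 2: shift (. Stack=[( (] ptr=2 lookahead=id remaining=[id ) * id ) $]
Step 3: shift id. Stack=[( ( id] ptr=3 lookahead=) remaining=[) * id ) $]
Step 4: reduce F->id. Stack=[( ( F] ptr=3 lookahead=) remaining=[) * id ) $]
Step 5: reduce T->F. Stack=[( ( T] ptr=3 lookahead=) remaining=[) * id ) $]
Step 6: reduce E->T. Stack=[( ( E] ptr=3 lookahead=) remaining=[) * id ) $]
Step 7: shift ). Stack=[( ( E )] ptr=4 lookahead=* remaining=[* id ) $]
Step 8: reduce F->( E ). Stack=[( F] ptr=4 lookahead=* remaining=[* id ) $]
Step 9: reduce T->F. Stack=[( T] ptr=4 lookahead=* remaining=[* id ) $]
Step 10: shift *. Stack=[( T *] ptr=5 lookahead=id remaining=[id ) $]
Step 11: shift id. Stack=[( T * id] ptr=6 lookahead=) remaining=[) $]
Step 12: reduce F->id. Stack=[( T * F] ptr=6 lookahead=) remaining=[) $]
Step 13: reduce T->T * F. Stack=[( T] ptr=6 lookahead=) remaining=[) $]
Step 14: reduce E->T. Stack=[( E] ptr=6 lookahead=) remaining=[) $]
Step 15: shift ). Stack=[( E )] ptr=7 lookahead=$ remaining=[$]
Step 16: reduce F->( E ). Stack=[F] ptr=7 lookahead=$ remaining=[$]
Step 17: reduce T->F. Stack=[T] ptr=7 lookahead=$ remaining=[$]
Step 18: reduce E->T. Stack=[E] ptr=7 lookahead=$ remaining=[$]
Step 19: accept. Stack=[E] ptr=7 lookahead=$ remaining=[$]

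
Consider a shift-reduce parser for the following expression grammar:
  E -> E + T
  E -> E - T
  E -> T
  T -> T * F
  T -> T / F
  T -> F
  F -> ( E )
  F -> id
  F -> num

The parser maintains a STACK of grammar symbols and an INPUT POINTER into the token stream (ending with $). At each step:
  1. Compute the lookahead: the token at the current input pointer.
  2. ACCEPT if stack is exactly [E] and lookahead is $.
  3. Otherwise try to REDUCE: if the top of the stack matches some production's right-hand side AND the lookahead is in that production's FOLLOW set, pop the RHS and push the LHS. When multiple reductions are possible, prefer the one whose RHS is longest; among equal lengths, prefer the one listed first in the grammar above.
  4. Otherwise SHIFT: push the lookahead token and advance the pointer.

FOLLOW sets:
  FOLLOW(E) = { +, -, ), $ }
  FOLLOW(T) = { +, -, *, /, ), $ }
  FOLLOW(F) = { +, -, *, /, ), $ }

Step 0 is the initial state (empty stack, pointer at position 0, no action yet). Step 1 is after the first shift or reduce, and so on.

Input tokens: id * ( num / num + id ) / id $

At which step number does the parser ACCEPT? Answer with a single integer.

Answer: 27

Derivation:
Step 1: shift id. Stack=[id] ptr=1 lookahead=* remaining=[* ( num / num + id ) / id $]
Step 2: reduce F->id. Stack=[F] ptr=1 lookahead=* remaining=[* ( num / num + id ) / id $]
Step 3: reduce T->F. Stack=[T] ptr=1 lookahead=* remaining=[* ( num / num + id ) / id $]
Step 4: shift *. Stack=[T *] ptr=2 lookahead=( remaining=[( num / num + id ) / id $]
Step 5: shift (. Stack=[T * (] ptr=3 lookahead=num remaining=[num / num + id ) / id $]
Step 6: shift num. Stack=[T * ( num] ptr=4 lookahead=/ remaining=[/ num + id ) / id $]
Step 7: reduce F->num. Stack=[T * ( F] ptr=4 lookahead=/ remaining=[/ num + id ) / id $]
Step 8: reduce T->F. Stack=[T * ( T] ptr=4 lookahead=/ remaining=[/ num + id ) / id $]
Step 9: shift /. Stack=[T * ( T /] ptr=5 lookahead=num remaining=[num + id ) / id $]
Step 10: shift num. Stack=[T * ( T / num] ptr=6 lookahead=+ remaining=[+ id ) / id $]
Step 11: reduce F->num. Stack=[T * ( T / F] ptr=6 lookahead=+ remaining=[+ id ) / id $]
Step 12: reduce T->T / F. Stack=[T * ( T] ptr=6 lookahead=+ remaining=[+ id ) / id $]
Step 13: reduce E->T. Stack=[T * ( E] ptr=6 lookahead=+ remaining=[+ id ) / id $]
Step 14: shift +. Stack=[T * ( E +] ptr=7 lookahead=id remaining=[id ) / id $]
Step 15: shift id. Stack=[T * ( E + id] ptr=8 lookahead=) remaining=[) / id $]
Step 16: reduce F->id. Stack=[T * ( E + F] ptr=8 lookahead=) remaining=[) / id $]
Step 17: reduce T->F. Stack=[T * ( E + T] ptr=8 lookahead=) remaining=[) / id $]
Step 18: reduce E->E + T. Stack=[T * ( E] ptr=8 lookahead=) remaining=[) / id $]
Step 19: shift ). Stack=[T * ( E )] ptr=9 lookahead=/ remaining=[/ id $]
Step 20: reduce F->( E ). Stack=[T * F] ptr=9 lookahead=/ remaining=[/ id $]
Step 21: reduce T->T * F. Stack=[T] ptr=9 lookahead=/ remaining=[/ id $]
Step 22: shift /. Stack=[T /] ptr=10 lookahead=id remaining=[id $]
Step 23: shift id. Stack=[T / id] ptr=11 lookahead=$ remaining=[$]
Step 24: reduce F->id. Stack=[T / F] ptr=11 lookahead=$ remaining=[$]
Step 25: reduce T->T / F. Stack=[T] ptr=11 lookahead=$ remaining=[$]
Step 26: reduce E->T. Stack=[E] ptr=11 lookahead=$ remaining=[$]
Step 27: accept. Stack=[E] ptr=11 lookahead=$ remaining=[$]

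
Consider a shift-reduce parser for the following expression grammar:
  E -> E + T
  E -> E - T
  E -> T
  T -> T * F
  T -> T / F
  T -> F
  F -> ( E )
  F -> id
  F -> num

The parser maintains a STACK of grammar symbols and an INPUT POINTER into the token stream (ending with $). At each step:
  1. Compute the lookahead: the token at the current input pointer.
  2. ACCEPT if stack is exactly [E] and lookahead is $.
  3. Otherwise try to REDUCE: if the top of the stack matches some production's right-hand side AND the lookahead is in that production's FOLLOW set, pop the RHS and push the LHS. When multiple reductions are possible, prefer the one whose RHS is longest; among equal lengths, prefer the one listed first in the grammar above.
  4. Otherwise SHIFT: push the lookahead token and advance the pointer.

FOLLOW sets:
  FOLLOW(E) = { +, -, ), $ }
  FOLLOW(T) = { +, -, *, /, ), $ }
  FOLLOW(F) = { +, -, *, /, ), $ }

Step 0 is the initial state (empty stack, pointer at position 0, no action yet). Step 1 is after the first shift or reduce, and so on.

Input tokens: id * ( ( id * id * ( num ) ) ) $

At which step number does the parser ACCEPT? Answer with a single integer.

Step 1: shift id. Stack=[id] ptr=1 lookahead=* remaining=[* ( ( id * id * ( num ) ) ) $]
Step 2: reduce F->id. Stack=[F] ptr=1 lookahead=* remaining=[* ( ( id * id * ( num ) ) ) $]
Step 3: reduce T->F. Stack=[T] ptr=1 lookahead=* remaining=[* ( ( id * id * ( num ) ) ) $]
Step 4: shift *. Stack=[T *] ptr=2 lookahead=( remaining=[( ( id * id * ( num ) ) ) $]
Step 5: shift (. Stack=[T * (] ptr=3 lookahead=( remaining=[( id * id * ( num ) ) ) $]
Step 6: shift (. Stack=[T * ( (] ptr=4 lookahead=id remaining=[id * id * ( num ) ) ) $]
Step 7: shift id. Stack=[T * ( ( id] ptr=5 lookahead=* remaining=[* id * ( num ) ) ) $]
Step 8: reduce F->id. Stack=[T * ( ( F] ptr=5 lookahead=* remaining=[* id * ( num ) ) ) $]
Step 9: reduce T->F. Stack=[T * ( ( T] ptr=5 lookahead=* remaining=[* id * ( num ) ) ) $]
Step 10: shift *. Stack=[T * ( ( T *] ptr=6 lookahead=id remaining=[id * ( num ) ) ) $]
Step 11: shift id. Stack=[T * ( ( T * id] ptr=7 lookahead=* remaining=[* ( num ) ) ) $]
Step 12: reduce F->id. Stack=[T * ( ( T * F] ptr=7 lookahead=* remaining=[* ( num ) ) ) $]
Step 13: reduce T->T * F. Stack=[T * ( ( T] ptr=7 lookahead=* remaining=[* ( num ) ) ) $]
Step 14: shift *. Stack=[T * ( ( T *] ptr=8 lookahead=( remaining=[( num ) ) ) $]
Step 15: shift (. Stack=[T * ( ( T * (] ptr=9 lookahead=num remaining=[num ) ) ) $]
Step 16: shift num. Stack=[T * ( ( T * ( num] ptr=10 lookahead=) remaining=[) ) ) $]
Step 17: reduce F->num. Stack=[T * ( ( T * ( F] ptr=10 lookahead=) remaining=[) ) ) $]
Step 18: reduce T->F. Stack=[T * ( ( T * ( T] ptr=10 lookahead=) remaining=[) ) ) $]
Step 19: reduce E->T. Stack=[T * ( ( T * ( E] ptr=10 lookahead=) remaining=[) ) ) $]
Step 20: shift ). Stack=[T * ( ( T * ( E )] ptr=11 lookahead=) remaining=[) ) $]
Step 21: reduce F->( E ). Stack=[T * ( ( T * F] ptr=11 lookahead=) remaining=[) ) $]
Step 22: reduce T->T * F. Stack=[T * ( ( T] ptr=11 lookahead=) remaining=[) ) $]
Step 23: reduce E->T. Stack=[T * ( ( E] ptr=11 lookahead=) remaining=[) ) $]
Step 24: shift ). Stack=[T * ( ( E )] ptr=12 lookahead=) remaining=[) $]
Step 25: reduce F->( E ). Stack=[T * ( F] ptr=12 lookahead=) remaining=[) $]
Step 26: reduce T->F. Stack=[T * ( T] ptr=12 lookahead=) remaining=[) $]
Step 27: reduce E->T. Stack=[T * ( E] ptr=12 lookahead=) remaining=[) $]
Step 28: shift ). Stack=[T * ( E )] ptr=13 lookahead=$ remaining=[$]
Step 29: reduce F->( E ). Stack=[T * F] ptr=13 lookahead=$ remaining=[$]
Step 30: reduce T->T * F. Stack=[T] ptr=13 lookahead=$ remaining=[$]
Step 31: reduce E->T. Stack=[E] ptr=13 lookahead=$ remaining=[$]
Step 32: accept. Stack=[E] ptr=13 lookahead=$ remaining=[$]

Answer: 32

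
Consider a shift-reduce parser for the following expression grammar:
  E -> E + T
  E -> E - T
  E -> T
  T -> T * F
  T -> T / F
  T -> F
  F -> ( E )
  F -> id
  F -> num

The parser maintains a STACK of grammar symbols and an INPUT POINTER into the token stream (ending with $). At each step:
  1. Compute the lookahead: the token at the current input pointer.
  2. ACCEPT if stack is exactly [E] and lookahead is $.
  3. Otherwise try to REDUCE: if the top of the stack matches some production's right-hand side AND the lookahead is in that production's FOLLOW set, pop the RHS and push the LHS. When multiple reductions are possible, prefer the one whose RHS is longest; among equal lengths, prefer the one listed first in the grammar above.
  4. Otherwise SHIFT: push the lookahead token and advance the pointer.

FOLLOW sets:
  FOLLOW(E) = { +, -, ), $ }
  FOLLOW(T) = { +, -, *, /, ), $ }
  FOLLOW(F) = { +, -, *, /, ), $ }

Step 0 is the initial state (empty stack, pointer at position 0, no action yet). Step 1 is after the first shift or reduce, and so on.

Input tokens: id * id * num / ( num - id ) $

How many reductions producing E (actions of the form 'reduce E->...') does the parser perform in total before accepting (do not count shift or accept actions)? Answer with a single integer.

Step 1: shift id. Stack=[id] ptr=1 lookahead=* remaining=[* id * num / ( num - id ) $]
Step 2: reduce F->id. Stack=[F] ptr=1 lookahead=* remaining=[* id * num / ( num - id ) $]
Step 3: reduce T->F. Stack=[T] ptr=1 lookahead=* remaining=[* id * num / ( num - id ) $]
Step 4: shift *. Stack=[T *] ptr=2 lookahead=id remaining=[id * num / ( num - id ) $]
Step 5: shift id. Stack=[T * id] ptr=3 lookahead=* remaining=[* num / ( num - id ) $]
Step 6: reduce F->id. Stack=[T * F] ptr=3 lookahead=* remaining=[* num / ( num - id ) $]
Step 7: reduce T->T * F. Stack=[T] ptr=3 lookahead=* remaining=[* num / ( num - id ) $]
Step 8: shift *. Stack=[T *] ptr=4 lookahead=num remaining=[num / ( num - id ) $]
Step 9: shift num. Stack=[T * num] ptr=5 lookahead=/ remaining=[/ ( num - id ) $]
Step 10: reduce F->num. Stack=[T * F] ptr=5 lookahead=/ remaining=[/ ( num - id ) $]
Step 11: reduce T->T * F. Stack=[T] ptr=5 lookahead=/ remaining=[/ ( num - id ) $]
Step 12: shift /. Stack=[T /] ptr=6 lookahead=( remaining=[( num - id ) $]
Step 13: shift (. Stack=[T / (] ptr=7 lookahead=num remaining=[num - id ) $]
Step 14: shift num. Stack=[T / ( num] ptr=8 lookahead=- remaining=[- id ) $]
Step 15: reduce F->num. Stack=[T / ( F] ptr=8 lookahead=- remaining=[- id ) $]
Step 16: reduce T->F. Stack=[T / ( T] ptr=8 lookahead=- remaining=[- id ) $]
Step 17: reduce E->T. Stack=[T / ( E] ptr=8 lookahead=- remaining=[- id ) $]
Step 18: shift -. Stack=[T / ( E -] ptr=9 lookahead=id remaining=[id ) $]
Step 19: shift id. Stack=[T / ( E - id] ptr=10 lookahead=) remaining=[) $]
Step 20: reduce F->id. Stack=[T / ( E - F] ptr=10 lookahead=) remaining=[) $]
Step 21: reduce T->F. Stack=[T / ( E - T] ptr=10 lookahead=) remaining=[) $]
Step 22: reduce E->E - T. Stack=[T / ( E] ptr=10 lookahead=) remaining=[) $]
Step 23: shift ). Stack=[T / ( E )] ptr=11 lookahead=$ remaining=[$]
Step 24: reduce F->( E ). Stack=[T / F] ptr=11 lookahead=$ remaining=[$]
Step 25: reduce T->T / F. Stack=[T] ptr=11 lookahead=$ remaining=[$]
Step 26: reduce E->T. Stack=[E] ptr=11 lookahead=$ remaining=[$]
Step 27: accept. Stack=[E] ptr=11 lookahead=$ remaining=[$]

Answer: 3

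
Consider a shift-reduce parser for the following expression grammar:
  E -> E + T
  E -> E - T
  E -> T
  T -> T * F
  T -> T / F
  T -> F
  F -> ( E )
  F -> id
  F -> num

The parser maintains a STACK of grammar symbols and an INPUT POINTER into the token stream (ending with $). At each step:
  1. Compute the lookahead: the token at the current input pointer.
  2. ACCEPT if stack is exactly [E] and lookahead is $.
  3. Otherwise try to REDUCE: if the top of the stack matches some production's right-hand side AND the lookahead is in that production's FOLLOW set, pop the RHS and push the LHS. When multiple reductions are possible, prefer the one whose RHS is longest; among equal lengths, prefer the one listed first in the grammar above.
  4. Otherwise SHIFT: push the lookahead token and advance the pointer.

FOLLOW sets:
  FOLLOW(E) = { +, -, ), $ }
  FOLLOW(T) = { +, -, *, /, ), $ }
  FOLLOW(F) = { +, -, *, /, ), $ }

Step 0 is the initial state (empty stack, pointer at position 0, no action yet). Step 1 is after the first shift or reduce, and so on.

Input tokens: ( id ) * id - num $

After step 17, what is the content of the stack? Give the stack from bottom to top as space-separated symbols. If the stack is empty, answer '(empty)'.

Step 1: shift (. Stack=[(] ptr=1 lookahead=id remaining=[id ) * id - num $]
Step 2: shift id. Stack=[( id] ptr=2 lookahead=) remaining=[) * id - num $]
Step 3: reduce F->id. Stack=[( F] ptr=2 lookahead=) remaining=[) * id - num $]
Step 4: reduce T->F. Stack=[( T] ptr=2 lookahead=) remaining=[) * id - num $]
Step 5: reduce E->T. Stack=[( E] ptr=2 lookahead=) remaining=[) * id - num $]
Step 6: shift ). Stack=[( E )] ptr=3 lookahead=* remaining=[* id - num $]
Step 7: reduce F->( E ). Stack=[F] ptr=3 lookahead=* remaining=[* id - num $]
Step 8: reduce T->F. Stack=[T] ptr=3 lookahead=* remaining=[* id - num $]
Step 9: shift *. Stack=[T *] ptr=4 lookahead=id remaining=[id - num $]
Step 10: shift id. Stack=[T * id] ptr=5 lookahead=- remaining=[- num $]
Step 11: reduce F->id. Stack=[T * F] ptr=5 lookahead=- remaining=[- num $]
Step 12: reduce T->T * F. Stack=[T] ptr=5 lookahead=- remaining=[- num $]
Step 13: reduce E->T. Stack=[E] ptr=5 lookahead=- remaining=[- num $]
Step 14: shift -. Stack=[E -] ptr=6 lookahead=num remaining=[num $]
Step 15: shift num. Stack=[E - num] ptr=7 lookahead=$ remaining=[$]
Step 16: reduce F->num. Stack=[E - F] ptr=7 lookahead=$ remaining=[$]
Step 17: reduce T->F. Stack=[E - T] ptr=7 lookahead=$ remaining=[$]

Answer: E - T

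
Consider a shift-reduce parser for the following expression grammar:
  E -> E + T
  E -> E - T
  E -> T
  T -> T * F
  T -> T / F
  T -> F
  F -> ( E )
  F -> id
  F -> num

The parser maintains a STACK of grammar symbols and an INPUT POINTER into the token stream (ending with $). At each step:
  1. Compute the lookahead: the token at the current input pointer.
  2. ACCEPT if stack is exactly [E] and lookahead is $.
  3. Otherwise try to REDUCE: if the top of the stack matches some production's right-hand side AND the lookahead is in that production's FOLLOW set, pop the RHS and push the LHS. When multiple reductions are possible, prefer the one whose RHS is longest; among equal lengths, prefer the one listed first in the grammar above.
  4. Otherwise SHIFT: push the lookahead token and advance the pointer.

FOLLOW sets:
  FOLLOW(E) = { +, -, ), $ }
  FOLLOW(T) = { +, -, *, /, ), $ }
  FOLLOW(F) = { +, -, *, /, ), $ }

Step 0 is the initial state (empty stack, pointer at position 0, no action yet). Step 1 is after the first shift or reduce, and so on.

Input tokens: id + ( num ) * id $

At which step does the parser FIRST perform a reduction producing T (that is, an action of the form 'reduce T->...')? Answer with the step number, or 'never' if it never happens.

Answer: 3

Derivation:
Step 1: shift id. Stack=[id] ptr=1 lookahead=+ remaining=[+ ( num ) * id $]
Step 2: reduce F->id. Stack=[F] ptr=1 lookahead=+ remaining=[+ ( num ) * id $]
Step 3: reduce T->F. Stack=[T] ptr=1 lookahead=+ remaining=[+ ( num ) * id $]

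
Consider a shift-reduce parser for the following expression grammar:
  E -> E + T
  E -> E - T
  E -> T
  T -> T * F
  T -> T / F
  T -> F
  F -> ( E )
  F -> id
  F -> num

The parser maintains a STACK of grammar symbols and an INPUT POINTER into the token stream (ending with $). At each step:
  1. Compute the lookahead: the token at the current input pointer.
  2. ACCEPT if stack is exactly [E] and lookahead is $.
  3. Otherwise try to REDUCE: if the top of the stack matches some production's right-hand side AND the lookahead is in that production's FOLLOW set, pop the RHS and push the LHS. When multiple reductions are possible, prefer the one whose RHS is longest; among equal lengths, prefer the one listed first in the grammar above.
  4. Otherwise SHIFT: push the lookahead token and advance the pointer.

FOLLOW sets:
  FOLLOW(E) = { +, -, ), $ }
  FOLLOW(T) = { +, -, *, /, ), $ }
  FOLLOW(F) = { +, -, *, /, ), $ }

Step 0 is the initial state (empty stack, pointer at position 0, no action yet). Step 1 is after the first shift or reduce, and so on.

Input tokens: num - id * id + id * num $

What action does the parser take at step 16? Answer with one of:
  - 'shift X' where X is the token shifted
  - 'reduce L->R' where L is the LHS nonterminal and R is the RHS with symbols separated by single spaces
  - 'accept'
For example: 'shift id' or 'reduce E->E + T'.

Answer: reduce F->id

Derivation:
Step 1: shift num. Stack=[num] ptr=1 lookahead=- remaining=[- id * id + id * num $]
Step 2: reduce F->num. Stack=[F] ptr=1 lookahead=- remaining=[- id * id + id * num $]
Step 3: reduce T->F. Stack=[T] ptr=1 lookahead=- remaining=[- id * id + id * num $]
Step 4: reduce E->T. Stack=[E] ptr=1 lookahead=- remaining=[- id * id + id * num $]
Step 5: shift -. Stack=[E -] ptr=2 lookahead=id remaining=[id * id + id * num $]
Step 6: shift id. Stack=[E - id] ptr=3 lookahead=* remaining=[* id + id * num $]
Step 7: reduce F->id. Stack=[E - F] ptr=3 lookahead=* remaining=[* id + id * num $]
Step 8: reduce T->F. Stack=[E - T] ptr=3 lookahead=* remaining=[* id + id * num $]
Step 9: shift *. Stack=[E - T *] ptr=4 lookahead=id remaining=[id + id * num $]
Step 10: shift id. Stack=[E - T * id] ptr=5 lookahead=+ remaining=[+ id * num $]
Step 11: reduce F->id. Stack=[E - T * F] ptr=5 lookahead=+ remaining=[+ id * num $]
Step 12: reduce T->T * F. Stack=[E - T] ptr=5 lookahead=+ remaining=[+ id * num $]
Step 13: reduce E->E - T. Stack=[E] ptr=5 lookahead=+ remaining=[+ id * num $]
Step 14: shift +. Stack=[E +] ptr=6 lookahead=id remaining=[id * num $]
Step 15: shift id. Stack=[E + id] ptr=7 lookahead=* remaining=[* num $]
Step 16: reduce F->id. Stack=[E + F] ptr=7 lookahead=* remaining=[* num $]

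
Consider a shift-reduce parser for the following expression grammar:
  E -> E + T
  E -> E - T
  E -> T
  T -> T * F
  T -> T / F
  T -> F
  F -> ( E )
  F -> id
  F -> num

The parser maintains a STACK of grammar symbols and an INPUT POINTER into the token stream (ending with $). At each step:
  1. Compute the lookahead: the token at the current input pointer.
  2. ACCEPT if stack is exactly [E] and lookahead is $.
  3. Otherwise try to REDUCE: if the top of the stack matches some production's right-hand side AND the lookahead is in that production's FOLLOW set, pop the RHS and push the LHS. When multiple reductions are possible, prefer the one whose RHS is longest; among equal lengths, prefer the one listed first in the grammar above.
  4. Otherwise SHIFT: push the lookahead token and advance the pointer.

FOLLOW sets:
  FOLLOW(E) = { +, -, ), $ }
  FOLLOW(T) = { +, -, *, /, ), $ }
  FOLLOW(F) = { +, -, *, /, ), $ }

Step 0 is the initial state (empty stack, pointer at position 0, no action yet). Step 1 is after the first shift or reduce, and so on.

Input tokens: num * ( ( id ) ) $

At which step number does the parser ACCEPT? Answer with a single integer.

Answer: 19

Derivation:
Step 1: shift num. Stack=[num] ptr=1 lookahead=* remaining=[* ( ( id ) ) $]
Step 2: reduce F->num. Stack=[F] ptr=1 lookahead=* remaining=[* ( ( id ) ) $]
Step 3: reduce T->F. Stack=[T] ptr=1 lookahead=* remaining=[* ( ( id ) ) $]
Step 4: shift *. Stack=[T *] ptr=2 lookahead=( remaining=[( ( id ) ) $]
Step 5: shift (. Stack=[T * (] ptr=3 lookahead=( remaining=[( id ) ) $]
Step 6: shift (. Stack=[T * ( (] ptr=4 lookahead=id remaining=[id ) ) $]
Step 7: shift id. Stack=[T * ( ( id] ptr=5 lookahead=) remaining=[) ) $]
Step 8: reduce F->id. Stack=[T * ( ( F] ptr=5 lookahead=) remaining=[) ) $]
Step 9: reduce T->F. Stack=[T * ( ( T] ptr=5 lookahead=) remaining=[) ) $]
Step 10: reduce E->T. Stack=[T * ( ( E] ptr=5 lookahead=) remaining=[) ) $]
Step 11: shift ). Stack=[T * ( ( E )] ptr=6 lookahead=) remaining=[) $]
Step 12: reduce F->( E ). Stack=[T * ( F] ptr=6 lookahead=) remaining=[) $]
Step 13: reduce T->F. Stack=[T * ( T] ptr=6 lookahead=) remaining=[) $]
Step 14: reduce E->T. Stack=[T * ( E] ptr=6 lookahead=) remaining=[) $]
Step 15: shift ). Stack=[T * ( E )] ptr=7 lookahead=$ remaining=[$]
Step 16: reduce F->( E ). Stack=[T * F] ptr=7 lookahead=$ remaining=[$]
Step 17: reduce T->T * F. Stack=[T] ptr=7 lookahead=$ remaining=[$]
Step 18: reduce E->T. Stack=[E] ptr=7 lookahead=$ remaining=[$]
Step 19: accept. Stack=[E] ptr=7 lookahead=$ remaining=[$]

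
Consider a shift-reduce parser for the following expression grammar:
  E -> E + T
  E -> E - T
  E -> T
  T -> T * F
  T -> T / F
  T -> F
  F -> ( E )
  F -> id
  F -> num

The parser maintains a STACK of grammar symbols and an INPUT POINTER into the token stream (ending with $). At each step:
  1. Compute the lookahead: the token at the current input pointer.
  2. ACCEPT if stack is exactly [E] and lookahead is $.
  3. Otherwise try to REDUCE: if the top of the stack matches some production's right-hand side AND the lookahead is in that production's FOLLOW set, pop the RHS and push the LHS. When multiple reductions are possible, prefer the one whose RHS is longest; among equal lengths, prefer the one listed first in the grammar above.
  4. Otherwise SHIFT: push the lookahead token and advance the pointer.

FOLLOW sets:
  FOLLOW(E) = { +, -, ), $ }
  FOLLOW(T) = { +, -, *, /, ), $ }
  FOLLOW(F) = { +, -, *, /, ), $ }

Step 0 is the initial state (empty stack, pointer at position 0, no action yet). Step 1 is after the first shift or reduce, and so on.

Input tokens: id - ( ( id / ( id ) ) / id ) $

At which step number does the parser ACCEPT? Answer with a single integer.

Step 1: shift id. Stack=[id] ptr=1 lookahead=- remaining=[- ( ( id / ( id ) ) / id ) $]
Step 2: reduce F->id. Stack=[F] ptr=1 lookahead=- remaining=[- ( ( id / ( id ) ) / id ) $]
Step 3: reduce T->F. Stack=[T] ptr=1 lookahead=- remaining=[- ( ( id / ( id ) ) / id ) $]
Step 4: reduce E->T. Stack=[E] ptr=1 lookahead=- remaining=[- ( ( id / ( id ) ) / id ) $]
Step 5: shift -. Stack=[E -] ptr=2 lookahead=( remaining=[( ( id / ( id ) ) / id ) $]
Step 6: shift (. Stack=[E - (] ptr=3 lookahead=( remaining=[( id / ( id ) ) / id ) $]
Step 7: shift (. Stack=[E - ( (] ptr=4 lookahead=id remaining=[id / ( id ) ) / id ) $]
Step 8: shift id. Stack=[E - ( ( id] ptr=5 lookahead=/ remaining=[/ ( id ) ) / id ) $]
Step 9: reduce F->id. Stack=[E - ( ( F] ptr=5 lookahead=/ remaining=[/ ( id ) ) / id ) $]
Step 10: reduce T->F. Stack=[E - ( ( T] ptr=5 lookahead=/ remaining=[/ ( id ) ) / id ) $]
Step 11: shift /. Stack=[E - ( ( T /] ptr=6 lookahead=( remaining=[( id ) ) / id ) $]
Step 12: shift (. Stack=[E - ( ( T / (] ptr=7 lookahead=id remaining=[id ) ) / id ) $]
Step 13: shift id. Stack=[E - ( ( T / ( id] ptr=8 lookahead=) remaining=[) ) / id ) $]
Step 14: reduce F->id. Stack=[E - ( ( T / ( F] ptr=8 lookahead=) remaining=[) ) / id ) $]
Step 15: reduce T->F. Stack=[E - ( ( T / ( T] ptr=8 lookahead=) remaining=[) ) / id ) $]
Step 16: reduce E->T. Stack=[E - ( ( T / ( E] ptr=8 lookahead=) remaining=[) ) / id ) $]
Step 17: shift ). Stack=[E - ( ( T / ( E )] ptr=9 lookahead=) remaining=[) / id ) $]
Step 18: reduce F->( E ). Stack=[E - ( ( T / F] ptr=9 lookahead=) remaining=[) / id ) $]
Step 19: reduce T->T / F. Stack=[E - ( ( T] ptr=9 lookahead=) remaining=[) / id ) $]
Step 20: reduce E->T. Stack=[E - ( ( E] ptr=9 lookahead=) remaining=[) / id ) $]
Step 21: shift ). Stack=[E - ( ( E )] ptr=10 lookahead=/ remaining=[/ id ) $]
Step 22: reduce F->( E ). Stack=[E - ( F] ptr=10 lookahead=/ remaining=[/ id ) $]
Step 23: reduce T->F. Stack=[E - ( T] ptr=10 lookahead=/ remaining=[/ id ) $]
Step 24: shift /. Stack=[E - ( T /] ptr=11 lookahead=id remaining=[id ) $]
Step 25: shift id. Stack=[E - ( T / id] ptr=12 lookahead=) remaining=[) $]
Step 26: reduce F->id. Stack=[E - ( T / F] ptr=12 lookahead=) remaining=[) $]
Step 27: reduce T->T / F. Stack=[E - ( T] ptr=12 lookahead=) remaining=[) $]
Step 28: reduce E->T. Stack=[E - ( E] ptr=12 lookahead=) remaining=[) $]
Step 29: shift ). Stack=[E - ( E )] ptr=13 lookahead=$ remaining=[$]
Step 30: reduce F->( E ). Stack=[E - F] ptr=13 lookahead=$ remaining=[$]
Step 31: reduce T->F. Stack=[E - T] ptr=13 lookahead=$ remaining=[$]
Step 32: reduce E->E - T. Stack=[E] ptr=13 lookahead=$ remaining=[$]
Step 33: accept. Stack=[E] ptr=13 lookahead=$ remaining=[$]

Answer: 33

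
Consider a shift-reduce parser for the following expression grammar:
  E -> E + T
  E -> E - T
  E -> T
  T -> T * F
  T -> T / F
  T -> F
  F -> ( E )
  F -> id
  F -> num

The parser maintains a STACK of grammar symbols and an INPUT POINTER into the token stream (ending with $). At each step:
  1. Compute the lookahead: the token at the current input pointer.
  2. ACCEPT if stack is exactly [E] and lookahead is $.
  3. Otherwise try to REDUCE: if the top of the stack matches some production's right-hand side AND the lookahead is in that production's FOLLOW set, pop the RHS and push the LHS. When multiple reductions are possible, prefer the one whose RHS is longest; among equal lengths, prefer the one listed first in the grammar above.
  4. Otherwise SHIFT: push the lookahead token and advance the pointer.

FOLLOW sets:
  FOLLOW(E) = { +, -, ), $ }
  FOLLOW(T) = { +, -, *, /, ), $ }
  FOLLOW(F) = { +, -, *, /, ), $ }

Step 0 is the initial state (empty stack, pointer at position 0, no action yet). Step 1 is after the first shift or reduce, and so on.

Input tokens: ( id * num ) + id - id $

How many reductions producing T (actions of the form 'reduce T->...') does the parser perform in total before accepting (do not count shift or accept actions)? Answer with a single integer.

Answer: 5

Derivation:
Step 1: shift (. Stack=[(] ptr=1 lookahead=id remaining=[id * num ) + id - id $]
Step 2: shift id. Stack=[( id] ptr=2 lookahead=* remaining=[* num ) + id - id $]
Step 3: reduce F->id. Stack=[( F] ptr=2 lookahead=* remaining=[* num ) + id - id $]
Step 4: reduce T->F. Stack=[( T] ptr=2 lookahead=* remaining=[* num ) + id - id $]
Step 5: shift *. Stack=[( T *] ptr=3 lookahead=num remaining=[num ) + id - id $]
Step 6: shift num. Stack=[( T * num] ptr=4 lookahead=) remaining=[) + id - id $]
Step 7: reduce F->num. Stack=[( T * F] ptr=4 lookahead=) remaining=[) + id - id $]
Step 8: reduce T->T * F. Stack=[( T] ptr=4 lookahead=) remaining=[) + id - id $]
Step 9: reduce E->T. Stack=[( E] ptr=4 lookahead=) remaining=[) + id - id $]
Step 10: shift ). Stack=[( E )] ptr=5 lookahead=+ remaining=[+ id - id $]
Step 11: reduce F->( E ). Stack=[F] ptr=5 lookahead=+ remaining=[+ id - id $]
Step 12: reduce T->F. Stack=[T] ptr=5 lookahead=+ remaining=[+ id - id $]
Step 13: reduce E->T. Stack=[E] ptr=5 lookahead=+ remaining=[+ id - id $]
Step 14: shift +. Stack=[E +] ptr=6 lookahead=id remaining=[id - id $]
Step 15: shift id. Stack=[E + id] ptr=7 lookahead=- remaining=[- id $]
Step 16: reduce F->id. Stack=[E + F] ptr=7 lookahead=- remaining=[- id $]
Step 17: reduce T->F. Stack=[E + T] ptr=7 lookahead=- remaining=[- id $]
Step 18: reduce E->E + T. Stack=[E] ptr=7 lookahead=- remaining=[- id $]
Step 19: shift -. Stack=[E -] ptr=8 lookahead=id remaining=[id $]
Step 20: shift id. Stack=[E - id] ptr=9 lookahead=$ remaining=[$]
Step 21: reduce F->id. Stack=[E - F] ptr=9 lookahead=$ remaining=[$]
Step 22: reduce T->F. Stack=[E - T] ptr=9 lookahead=$ remaining=[$]
Step 23: reduce E->E - T. Stack=[E] ptr=9 lookahead=$ remaining=[$]
Step 24: accept. Stack=[E] ptr=9 lookahead=$ remaining=[$]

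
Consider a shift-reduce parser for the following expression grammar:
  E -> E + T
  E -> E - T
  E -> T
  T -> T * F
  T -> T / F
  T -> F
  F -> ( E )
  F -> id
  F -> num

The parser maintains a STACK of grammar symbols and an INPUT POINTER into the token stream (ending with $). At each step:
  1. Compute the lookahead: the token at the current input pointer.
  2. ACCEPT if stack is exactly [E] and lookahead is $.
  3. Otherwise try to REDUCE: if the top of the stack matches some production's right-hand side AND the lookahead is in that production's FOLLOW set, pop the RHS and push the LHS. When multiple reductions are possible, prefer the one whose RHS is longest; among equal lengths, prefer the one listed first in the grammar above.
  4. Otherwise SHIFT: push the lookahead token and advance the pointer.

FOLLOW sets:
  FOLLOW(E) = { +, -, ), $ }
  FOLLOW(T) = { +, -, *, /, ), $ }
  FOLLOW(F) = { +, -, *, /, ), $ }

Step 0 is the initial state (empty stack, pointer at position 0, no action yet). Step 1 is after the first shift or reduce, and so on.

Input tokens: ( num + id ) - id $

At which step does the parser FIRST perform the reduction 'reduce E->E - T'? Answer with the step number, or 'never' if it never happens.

Answer: 19

Derivation:
Step 1: shift (. Stack=[(] ptr=1 lookahead=num remaining=[num + id ) - id $]
Step 2: shift num. Stack=[( num] ptr=2 lookahead=+ remaining=[+ id ) - id $]
Step 3: reduce F->num. Stack=[( F] ptr=2 lookahead=+ remaining=[+ id ) - id $]
Step 4: reduce T->F. Stack=[( T] ptr=2 lookahead=+ remaining=[+ id ) - id $]
Step 5: reduce E->T. Stack=[( E] ptr=2 lookahead=+ remaining=[+ id ) - id $]
Step 6: shift +. Stack=[( E +] ptr=3 lookahead=id remaining=[id ) - id $]
Step 7: shift id. Stack=[( E + id] ptr=4 lookahead=) remaining=[) - id $]
Step 8: reduce F->id. Stack=[( E + F] ptr=4 lookahead=) remaining=[) - id $]
Step 9: reduce T->F. Stack=[( E + T] ptr=4 lookahead=) remaining=[) - id $]
Step 10: reduce E->E + T. Stack=[( E] ptr=4 lookahead=) remaining=[) - id $]
Step 11: shift ). Stack=[( E )] ptr=5 lookahead=- remaining=[- id $]
Step 12: reduce F->( E ). Stack=[F] ptr=5 lookahead=- remaining=[- id $]
Step 13: reduce T->F. Stack=[T] ptr=5 lookahead=- remaining=[- id $]
Step 14: reduce E->T. Stack=[E] ptr=5 lookahead=- remaining=[- id $]
Step 15: shift -. Stack=[E -] ptr=6 lookahead=id remaining=[id $]
Step 16: shift id. Stack=[E - id] ptr=7 lookahead=$ remaining=[$]
Step 17: reduce F->id. Stack=[E - F] ptr=7 lookahead=$ remaining=[$]
Step 18: reduce T->F. Stack=[E - T] ptr=7 lookahead=$ remaining=[$]
Step 19: reduce E->E - T. Stack=[E] ptr=7 lookahead=$ remaining=[$]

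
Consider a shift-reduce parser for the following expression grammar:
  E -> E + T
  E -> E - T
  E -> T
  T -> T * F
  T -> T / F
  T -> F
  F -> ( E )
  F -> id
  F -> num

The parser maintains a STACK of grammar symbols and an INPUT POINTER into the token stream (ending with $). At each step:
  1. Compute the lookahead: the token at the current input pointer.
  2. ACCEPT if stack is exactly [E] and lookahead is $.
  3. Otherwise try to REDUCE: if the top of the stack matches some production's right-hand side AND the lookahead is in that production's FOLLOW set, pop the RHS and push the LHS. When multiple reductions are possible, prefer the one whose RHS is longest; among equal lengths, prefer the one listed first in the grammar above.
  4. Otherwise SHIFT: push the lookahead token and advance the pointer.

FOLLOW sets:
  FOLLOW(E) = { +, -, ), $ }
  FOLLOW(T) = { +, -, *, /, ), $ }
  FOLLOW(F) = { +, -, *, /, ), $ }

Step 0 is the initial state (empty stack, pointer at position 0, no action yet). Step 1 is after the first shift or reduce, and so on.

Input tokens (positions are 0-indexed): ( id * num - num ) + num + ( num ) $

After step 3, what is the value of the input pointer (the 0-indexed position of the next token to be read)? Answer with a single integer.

Answer: 2

Derivation:
Step 1: shift (. Stack=[(] ptr=1 lookahead=id remaining=[id * num - num ) + num + ( num ) $]
Step 2: shift id. Stack=[( id] ptr=2 lookahead=* remaining=[* num - num ) + num + ( num ) $]
Step 3: reduce F->id. Stack=[( F] ptr=2 lookahead=* remaining=[* num - num ) + num + ( num ) $]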